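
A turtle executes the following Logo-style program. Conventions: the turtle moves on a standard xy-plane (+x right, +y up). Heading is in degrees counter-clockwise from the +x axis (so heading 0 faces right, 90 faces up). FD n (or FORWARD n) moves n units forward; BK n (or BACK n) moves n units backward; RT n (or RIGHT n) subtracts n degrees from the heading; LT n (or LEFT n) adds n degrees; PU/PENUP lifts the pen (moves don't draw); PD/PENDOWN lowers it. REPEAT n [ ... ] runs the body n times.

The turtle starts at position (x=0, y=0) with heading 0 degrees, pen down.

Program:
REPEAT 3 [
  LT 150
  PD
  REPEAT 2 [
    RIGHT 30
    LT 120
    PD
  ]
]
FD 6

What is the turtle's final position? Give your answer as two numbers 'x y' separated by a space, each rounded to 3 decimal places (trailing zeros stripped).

Answer: 0 -6

Derivation:
Executing turtle program step by step:
Start: pos=(0,0), heading=0, pen down
REPEAT 3 [
  -- iteration 1/3 --
  LT 150: heading 0 -> 150
  PD: pen down
  REPEAT 2 [
    -- iteration 1/2 --
    RT 30: heading 150 -> 120
    LT 120: heading 120 -> 240
    PD: pen down
    -- iteration 2/2 --
    RT 30: heading 240 -> 210
    LT 120: heading 210 -> 330
    PD: pen down
  ]
  -- iteration 2/3 --
  LT 150: heading 330 -> 120
  PD: pen down
  REPEAT 2 [
    -- iteration 1/2 --
    RT 30: heading 120 -> 90
    LT 120: heading 90 -> 210
    PD: pen down
    -- iteration 2/2 --
    RT 30: heading 210 -> 180
    LT 120: heading 180 -> 300
    PD: pen down
  ]
  -- iteration 3/3 --
  LT 150: heading 300 -> 90
  PD: pen down
  REPEAT 2 [
    -- iteration 1/2 --
    RT 30: heading 90 -> 60
    LT 120: heading 60 -> 180
    PD: pen down
    -- iteration 2/2 --
    RT 30: heading 180 -> 150
    LT 120: heading 150 -> 270
    PD: pen down
  ]
]
FD 6: (0,0) -> (0,-6) [heading=270, draw]
Final: pos=(0,-6), heading=270, 1 segment(s) drawn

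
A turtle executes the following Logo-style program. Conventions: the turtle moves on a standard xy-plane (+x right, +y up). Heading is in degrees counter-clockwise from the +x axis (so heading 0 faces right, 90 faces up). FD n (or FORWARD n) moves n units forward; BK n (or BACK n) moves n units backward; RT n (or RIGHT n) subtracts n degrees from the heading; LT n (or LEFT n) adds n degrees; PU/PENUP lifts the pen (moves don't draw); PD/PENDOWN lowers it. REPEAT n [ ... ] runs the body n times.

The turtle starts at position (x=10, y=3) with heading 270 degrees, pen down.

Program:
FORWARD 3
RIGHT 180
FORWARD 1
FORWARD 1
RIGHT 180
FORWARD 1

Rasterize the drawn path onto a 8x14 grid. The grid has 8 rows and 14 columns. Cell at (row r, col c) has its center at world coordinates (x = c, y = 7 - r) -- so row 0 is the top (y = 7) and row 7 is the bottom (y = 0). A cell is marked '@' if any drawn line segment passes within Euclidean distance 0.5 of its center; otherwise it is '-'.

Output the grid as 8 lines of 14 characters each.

Answer: --------------
--------------
--------------
--------------
----------@---
----------@---
----------@---
----------@---

Derivation:
Segment 0: (10,3) -> (10,0)
Segment 1: (10,0) -> (10,1)
Segment 2: (10,1) -> (10,2)
Segment 3: (10,2) -> (10,1)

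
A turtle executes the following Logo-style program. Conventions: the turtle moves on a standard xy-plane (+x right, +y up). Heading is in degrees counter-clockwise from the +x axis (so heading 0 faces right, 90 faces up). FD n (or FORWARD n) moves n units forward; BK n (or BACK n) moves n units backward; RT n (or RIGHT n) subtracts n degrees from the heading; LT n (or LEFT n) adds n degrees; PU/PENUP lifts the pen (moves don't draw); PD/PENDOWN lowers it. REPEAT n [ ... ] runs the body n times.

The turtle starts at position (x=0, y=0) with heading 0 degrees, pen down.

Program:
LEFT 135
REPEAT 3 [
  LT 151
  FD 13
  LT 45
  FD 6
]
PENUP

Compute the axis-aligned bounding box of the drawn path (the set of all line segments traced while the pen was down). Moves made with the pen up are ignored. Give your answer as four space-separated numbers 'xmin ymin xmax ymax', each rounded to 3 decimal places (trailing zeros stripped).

Answer: -3.904 -15.405 11.748 0

Derivation:
Executing turtle program step by step:
Start: pos=(0,0), heading=0, pen down
LT 135: heading 0 -> 135
REPEAT 3 [
  -- iteration 1/3 --
  LT 151: heading 135 -> 286
  FD 13: (0,0) -> (3.583,-12.496) [heading=286, draw]
  LT 45: heading 286 -> 331
  FD 6: (3.583,-12.496) -> (8.831,-15.405) [heading=331, draw]
  -- iteration 2/3 --
  LT 151: heading 331 -> 122
  FD 13: (8.831,-15.405) -> (1.942,-4.381) [heading=122, draw]
  LT 45: heading 122 -> 167
  FD 6: (1.942,-4.381) -> (-3.904,-3.031) [heading=167, draw]
  -- iteration 3/3 --
  LT 151: heading 167 -> 318
  FD 13: (-3.904,-3.031) -> (5.757,-11.73) [heading=318, draw]
  LT 45: heading 318 -> 3
  FD 6: (5.757,-11.73) -> (11.748,-11.416) [heading=3, draw]
]
PU: pen up
Final: pos=(11.748,-11.416), heading=3, 6 segment(s) drawn

Segment endpoints: x in {-3.904, 0, 1.942, 3.583, 5.757, 8.831, 11.748}, y in {-15.405, -12.496, -11.73, -11.416, -4.381, -3.031, 0}
xmin=-3.904, ymin=-15.405, xmax=11.748, ymax=0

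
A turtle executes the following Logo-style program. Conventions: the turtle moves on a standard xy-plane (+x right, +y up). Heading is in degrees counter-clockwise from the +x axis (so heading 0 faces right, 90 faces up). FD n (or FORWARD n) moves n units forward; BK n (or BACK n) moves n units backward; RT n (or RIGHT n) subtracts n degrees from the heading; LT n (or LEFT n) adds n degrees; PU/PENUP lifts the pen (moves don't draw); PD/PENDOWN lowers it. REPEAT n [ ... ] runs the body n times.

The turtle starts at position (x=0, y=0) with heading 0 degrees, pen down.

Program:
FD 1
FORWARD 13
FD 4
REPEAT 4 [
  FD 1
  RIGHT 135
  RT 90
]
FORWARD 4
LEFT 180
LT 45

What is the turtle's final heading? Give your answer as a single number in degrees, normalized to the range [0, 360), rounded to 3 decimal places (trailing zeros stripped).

Executing turtle program step by step:
Start: pos=(0,0), heading=0, pen down
FD 1: (0,0) -> (1,0) [heading=0, draw]
FD 13: (1,0) -> (14,0) [heading=0, draw]
FD 4: (14,0) -> (18,0) [heading=0, draw]
REPEAT 4 [
  -- iteration 1/4 --
  FD 1: (18,0) -> (19,0) [heading=0, draw]
  RT 135: heading 0 -> 225
  RT 90: heading 225 -> 135
  -- iteration 2/4 --
  FD 1: (19,0) -> (18.293,0.707) [heading=135, draw]
  RT 135: heading 135 -> 0
  RT 90: heading 0 -> 270
  -- iteration 3/4 --
  FD 1: (18.293,0.707) -> (18.293,-0.293) [heading=270, draw]
  RT 135: heading 270 -> 135
  RT 90: heading 135 -> 45
  -- iteration 4/4 --
  FD 1: (18.293,-0.293) -> (19,0.414) [heading=45, draw]
  RT 135: heading 45 -> 270
  RT 90: heading 270 -> 180
]
FD 4: (19,0.414) -> (15,0.414) [heading=180, draw]
LT 180: heading 180 -> 0
LT 45: heading 0 -> 45
Final: pos=(15,0.414), heading=45, 8 segment(s) drawn

Answer: 45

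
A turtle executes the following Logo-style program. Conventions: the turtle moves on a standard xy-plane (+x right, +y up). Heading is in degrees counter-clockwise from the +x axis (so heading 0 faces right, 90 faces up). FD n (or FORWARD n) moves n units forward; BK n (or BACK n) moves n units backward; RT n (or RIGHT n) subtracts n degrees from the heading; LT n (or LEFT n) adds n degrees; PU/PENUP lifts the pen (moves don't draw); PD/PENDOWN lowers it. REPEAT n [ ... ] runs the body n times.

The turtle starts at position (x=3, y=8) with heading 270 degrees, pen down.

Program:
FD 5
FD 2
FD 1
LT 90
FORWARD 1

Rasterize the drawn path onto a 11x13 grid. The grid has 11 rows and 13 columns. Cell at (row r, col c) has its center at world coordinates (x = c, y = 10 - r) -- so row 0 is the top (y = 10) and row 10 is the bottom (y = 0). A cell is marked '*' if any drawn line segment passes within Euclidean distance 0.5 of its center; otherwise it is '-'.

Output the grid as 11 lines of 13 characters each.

Segment 0: (3,8) -> (3,3)
Segment 1: (3,3) -> (3,1)
Segment 2: (3,1) -> (3,0)
Segment 3: (3,0) -> (4,-0)

Answer: -------------
-------------
---*---------
---*---------
---*---------
---*---------
---*---------
---*---------
---*---------
---*---------
---**--------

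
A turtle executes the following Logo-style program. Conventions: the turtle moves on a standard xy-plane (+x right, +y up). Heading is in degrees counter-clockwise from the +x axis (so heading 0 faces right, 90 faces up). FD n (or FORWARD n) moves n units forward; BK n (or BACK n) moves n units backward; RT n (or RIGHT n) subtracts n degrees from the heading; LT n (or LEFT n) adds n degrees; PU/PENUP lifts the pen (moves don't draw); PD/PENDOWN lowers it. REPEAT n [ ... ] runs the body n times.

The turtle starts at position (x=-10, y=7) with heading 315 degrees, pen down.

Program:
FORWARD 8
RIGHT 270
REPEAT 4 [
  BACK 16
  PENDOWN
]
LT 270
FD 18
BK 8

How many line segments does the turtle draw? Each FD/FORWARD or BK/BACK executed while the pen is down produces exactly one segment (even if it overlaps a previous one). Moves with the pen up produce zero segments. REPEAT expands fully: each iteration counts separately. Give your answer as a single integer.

Executing turtle program step by step:
Start: pos=(-10,7), heading=315, pen down
FD 8: (-10,7) -> (-4.343,1.343) [heading=315, draw]
RT 270: heading 315 -> 45
REPEAT 4 [
  -- iteration 1/4 --
  BK 16: (-4.343,1.343) -> (-15.657,-9.971) [heading=45, draw]
  PD: pen down
  -- iteration 2/4 --
  BK 16: (-15.657,-9.971) -> (-26.971,-21.284) [heading=45, draw]
  PD: pen down
  -- iteration 3/4 --
  BK 16: (-26.971,-21.284) -> (-38.284,-32.598) [heading=45, draw]
  PD: pen down
  -- iteration 4/4 --
  BK 16: (-38.284,-32.598) -> (-49.598,-43.912) [heading=45, draw]
  PD: pen down
]
LT 270: heading 45 -> 315
FD 18: (-49.598,-43.912) -> (-36.87,-56.64) [heading=315, draw]
BK 8: (-36.87,-56.64) -> (-42.527,-50.983) [heading=315, draw]
Final: pos=(-42.527,-50.983), heading=315, 7 segment(s) drawn
Segments drawn: 7

Answer: 7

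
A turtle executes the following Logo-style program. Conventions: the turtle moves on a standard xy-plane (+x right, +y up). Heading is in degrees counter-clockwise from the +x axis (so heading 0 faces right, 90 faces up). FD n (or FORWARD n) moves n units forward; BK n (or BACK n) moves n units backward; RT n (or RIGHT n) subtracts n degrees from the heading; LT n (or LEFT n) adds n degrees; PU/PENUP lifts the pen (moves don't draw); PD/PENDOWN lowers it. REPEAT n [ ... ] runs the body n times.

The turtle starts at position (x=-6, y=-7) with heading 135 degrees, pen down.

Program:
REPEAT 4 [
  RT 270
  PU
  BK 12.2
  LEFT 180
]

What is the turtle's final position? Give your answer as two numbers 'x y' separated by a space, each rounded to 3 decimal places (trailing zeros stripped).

Answer: -6 -7

Derivation:
Executing turtle program step by step:
Start: pos=(-6,-7), heading=135, pen down
REPEAT 4 [
  -- iteration 1/4 --
  RT 270: heading 135 -> 225
  PU: pen up
  BK 12.2: (-6,-7) -> (2.627,1.627) [heading=225, move]
  LT 180: heading 225 -> 45
  -- iteration 2/4 --
  RT 270: heading 45 -> 135
  PU: pen up
  BK 12.2: (2.627,1.627) -> (11.253,-7) [heading=135, move]
  LT 180: heading 135 -> 315
  -- iteration 3/4 --
  RT 270: heading 315 -> 45
  PU: pen up
  BK 12.2: (11.253,-7) -> (2.627,-15.627) [heading=45, move]
  LT 180: heading 45 -> 225
  -- iteration 4/4 --
  RT 270: heading 225 -> 315
  PU: pen up
  BK 12.2: (2.627,-15.627) -> (-6,-7) [heading=315, move]
  LT 180: heading 315 -> 135
]
Final: pos=(-6,-7), heading=135, 0 segment(s) drawn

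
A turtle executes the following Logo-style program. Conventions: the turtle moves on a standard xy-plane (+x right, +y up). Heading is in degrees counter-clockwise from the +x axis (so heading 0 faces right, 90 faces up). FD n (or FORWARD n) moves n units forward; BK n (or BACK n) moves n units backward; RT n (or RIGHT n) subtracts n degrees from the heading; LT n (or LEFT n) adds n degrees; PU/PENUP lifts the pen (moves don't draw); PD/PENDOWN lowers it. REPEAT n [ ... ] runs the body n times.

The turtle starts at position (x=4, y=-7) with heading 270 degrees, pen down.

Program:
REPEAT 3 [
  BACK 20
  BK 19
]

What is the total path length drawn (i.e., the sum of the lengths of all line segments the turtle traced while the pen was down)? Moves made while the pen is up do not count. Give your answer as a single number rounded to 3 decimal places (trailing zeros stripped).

Executing turtle program step by step:
Start: pos=(4,-7), heading=270, pen down
REPEAT 3 [
  -- iteration 1/3 --
  BK 20: (4,-7) -> (4,13) [heading=270, draw]
  BK 19: (4,13) -> (4,32) [heading=270, draw]
  -- iteration 2/3 --
  BK 20: (4,32) -> (4,52) [heading=270, draw]
  BK 19: (4,52) -> (4,71) [heading=270, draw]
  -- iteration 3/3 --
  BK 20: (4,71) -> (4,91) [heading=270, draw]
  BK 19: (4,91) -> (4,110) [heading=270, draw]
]
Final: pos=(4,110), heading=270, 6 segment(s) drawn

Segment lengths:
  seg 1: (4,-7) -> (4,13), length = 20
  seg 2: (4,13) -> (4,32), length = 19
  seg 3: (4,32) -> (4,52), length = 20
  seg 4: (4,52) -> (4,71), length = 19
  seg 5: (4,71) -> (4,91), length = 20
  seg 6: (4,91) -> (4,110), length = 19
Total = 117

Answer: 117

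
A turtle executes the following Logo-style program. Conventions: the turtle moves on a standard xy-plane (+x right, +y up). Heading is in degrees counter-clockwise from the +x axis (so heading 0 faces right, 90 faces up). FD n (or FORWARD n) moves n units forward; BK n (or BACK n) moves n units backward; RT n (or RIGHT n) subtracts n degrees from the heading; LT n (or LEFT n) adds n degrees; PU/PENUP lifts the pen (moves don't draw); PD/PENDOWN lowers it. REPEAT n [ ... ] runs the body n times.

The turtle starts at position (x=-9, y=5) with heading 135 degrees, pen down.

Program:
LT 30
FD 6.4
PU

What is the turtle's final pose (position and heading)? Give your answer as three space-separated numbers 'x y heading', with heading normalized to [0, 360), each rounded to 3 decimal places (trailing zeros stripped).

Executing turtle program step by step:
Start: pos=(-9,5), heading=135, pen down
LT 30: heading 135 -> 165
FD 6.4: (-9,5) -> (-15.182,6.656) [heading=165, draw]
PU: pen up
Final: pos=(-15.182,6.656), heading=165, 1 segment(s) drawn

Answer: -15.182 6.656 165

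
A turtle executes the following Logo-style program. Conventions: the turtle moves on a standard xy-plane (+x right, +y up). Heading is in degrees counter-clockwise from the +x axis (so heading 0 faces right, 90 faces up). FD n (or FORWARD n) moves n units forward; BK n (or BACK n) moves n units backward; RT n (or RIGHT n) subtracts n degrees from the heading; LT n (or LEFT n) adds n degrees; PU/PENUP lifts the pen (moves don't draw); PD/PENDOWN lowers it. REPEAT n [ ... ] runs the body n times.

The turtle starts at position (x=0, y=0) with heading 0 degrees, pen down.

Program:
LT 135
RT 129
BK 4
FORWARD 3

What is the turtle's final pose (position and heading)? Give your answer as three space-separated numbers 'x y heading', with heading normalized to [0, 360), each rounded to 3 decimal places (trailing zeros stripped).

Answer: -0.995 -0.105 6

Derivation:
Executing turtle program step by step:
Start: pos=(0,0), heading=0, pen down
LT 135: heading 0 -> 135
RT 129: heading 135 -> 6
BK 4: (0,0) -> (-3.978,-0.418) [heading=6, draw]
FD 3: (-3.978,-0.418) -> (-0.995,-0.105) [heading=6, draw]
Final: pos=(-0.995,-0.105), heading=6, 2 segment(s) drawn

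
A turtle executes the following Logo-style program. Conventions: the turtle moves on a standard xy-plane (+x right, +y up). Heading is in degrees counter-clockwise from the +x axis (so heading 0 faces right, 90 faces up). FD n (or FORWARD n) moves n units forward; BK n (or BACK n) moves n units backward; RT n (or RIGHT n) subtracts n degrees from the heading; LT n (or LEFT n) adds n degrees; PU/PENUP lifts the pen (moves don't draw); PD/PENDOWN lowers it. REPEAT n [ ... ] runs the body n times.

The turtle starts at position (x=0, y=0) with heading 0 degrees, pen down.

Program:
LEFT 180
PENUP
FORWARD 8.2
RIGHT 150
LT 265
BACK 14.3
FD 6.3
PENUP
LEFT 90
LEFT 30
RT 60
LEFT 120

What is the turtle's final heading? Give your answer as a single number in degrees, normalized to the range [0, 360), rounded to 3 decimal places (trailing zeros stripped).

Answer: 115

Derivation:
Executing turtle program step by step:
Start: pos=(0,0), heading=0, pen down
LT 180: heading 0 -> 180
PU: pen up
FD 8.2: (0,0) -> (-8.2,0) [heading=180, move]
RT 150: heading 180 -> 30
LT 265: heading 30 -> 295
BK 14.3: (-8.2,0) -> (-14.243,12.96) [heading=295, move]
FD 6.3: (-14.243,12.96) -> (-11.581,7.25) [heading=295, move]
PU: pen up
LT 90: heading 295 -> 25
LT 30: heading 25 -> 55
RT 60: heading 55 -> 355
LT 120: heading 355 -> 115
Final: pos=(-11.581,7.25), heading=115, 0 segment(s) drawn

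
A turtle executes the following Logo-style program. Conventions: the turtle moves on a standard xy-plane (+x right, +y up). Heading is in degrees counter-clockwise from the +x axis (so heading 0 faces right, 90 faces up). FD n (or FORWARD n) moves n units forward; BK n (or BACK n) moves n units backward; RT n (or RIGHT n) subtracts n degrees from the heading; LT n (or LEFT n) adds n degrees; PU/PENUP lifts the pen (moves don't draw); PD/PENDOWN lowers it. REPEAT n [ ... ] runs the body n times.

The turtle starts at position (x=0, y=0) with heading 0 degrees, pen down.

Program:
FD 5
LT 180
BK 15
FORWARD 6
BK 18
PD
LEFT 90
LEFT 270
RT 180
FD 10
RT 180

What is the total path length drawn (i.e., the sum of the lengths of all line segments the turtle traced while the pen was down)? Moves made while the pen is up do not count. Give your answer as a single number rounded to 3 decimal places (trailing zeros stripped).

Answer: 54

Derivation:
Executing turtle program step by step:
Start: pos=(0,0), heading=0, pen down
FD 5: (0,0) -> (5,0) [heading=0, draw]
LT 180: heading 0 -> 180
BK 15: (5,0) -> (20,0) [heading=180, draw]
FD 6: (20,0) -> (14,0) [heading=180, draw]
BK 18: (14,0) -> (32,0) [heading=180, draw]
PD: pen down
LT 90: heading 180 -> 270
LT 270: heading 270 -> 180
RT 180: heading 180 -> 0
FD 10: (32,0) -> (42,0) [heading=0, draw]
RT 180: heading 0 -> 180
Final: pos=(42,0), heading=180, 5 segment(s) drawn

Segment lengths:
  seg 1: (0,0) -> (5,0), length = 5
  seg 2: (5,0) -> (20,0), length = 15
  seg 3: (20,0) -> (14,0), length = 6
  seg 4: (14,0) -> (32,0), length = 18
  seg 5: (32,0) -> (42,0), length = 10
Total = 54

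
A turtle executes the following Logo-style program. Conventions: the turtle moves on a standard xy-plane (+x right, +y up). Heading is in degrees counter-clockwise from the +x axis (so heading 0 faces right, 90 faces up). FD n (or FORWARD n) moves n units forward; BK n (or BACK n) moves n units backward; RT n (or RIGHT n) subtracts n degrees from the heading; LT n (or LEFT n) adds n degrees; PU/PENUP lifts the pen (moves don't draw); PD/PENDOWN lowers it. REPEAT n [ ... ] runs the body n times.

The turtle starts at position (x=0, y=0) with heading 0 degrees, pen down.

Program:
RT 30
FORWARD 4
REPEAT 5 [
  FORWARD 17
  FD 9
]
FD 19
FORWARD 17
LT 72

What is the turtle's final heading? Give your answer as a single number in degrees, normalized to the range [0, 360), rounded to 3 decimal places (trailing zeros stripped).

Executing turtle program step by step:
Start: pos=(0,0), heading=0, pen down
RT 30: heading 0 -> 330
FD 4: (0,0) -> (3.464,-2) [heading=330, draw]
REPEAT 5 [
  -- iteration 1/5 --
  FD 17: (3.464,-2) -> (18.187,-10.5) [heading=330, draw]
  FD 9: (18.187,-10.5) -> (25.981,-15) [heading=330, draw]
  -- iteration 2/5 --
  FD 17: (25.981,-15) -> (40.703,-23.5) [heading=330, draw]
  FD 9: (40.703,-23.5) -> (48.497,-28) [heading=330, draw]
  -- iteration 3/5 --
  FD 17: (48.497,-28) -> (63.22,-36.5) [heading=330, draw]
  FD 9: (63.22,-36.5) -> (71.014,-41) [heading=330, draw]
  -- iteration 4/5 --
  FD 17: (71.014,-41) -> (85.737,-49.5) [heading=330, draw]
  FD 9: (85.737,-49.5) -> (93.531,-54) [heading=330, draw]
  -- iteration 5/5 --
  FD 17: (93.531,-54) -> (108.253,-62.5) [heading=330, draw]
  FD 9: (108.253,-62.5) -> (116.047,-67) [heading=330, draw]
]
FD 19: (116.047,-67) -> (132.502,-76.5) [heading=330, draw]
FD 17: (132.502,-76.5) -> (147.224,-85) [heading=330, draw]
LT 72: heading 330 -> 42
Final: pos=(147.224,-85), heading=42, 13 segment(s) drawn

Answer: 42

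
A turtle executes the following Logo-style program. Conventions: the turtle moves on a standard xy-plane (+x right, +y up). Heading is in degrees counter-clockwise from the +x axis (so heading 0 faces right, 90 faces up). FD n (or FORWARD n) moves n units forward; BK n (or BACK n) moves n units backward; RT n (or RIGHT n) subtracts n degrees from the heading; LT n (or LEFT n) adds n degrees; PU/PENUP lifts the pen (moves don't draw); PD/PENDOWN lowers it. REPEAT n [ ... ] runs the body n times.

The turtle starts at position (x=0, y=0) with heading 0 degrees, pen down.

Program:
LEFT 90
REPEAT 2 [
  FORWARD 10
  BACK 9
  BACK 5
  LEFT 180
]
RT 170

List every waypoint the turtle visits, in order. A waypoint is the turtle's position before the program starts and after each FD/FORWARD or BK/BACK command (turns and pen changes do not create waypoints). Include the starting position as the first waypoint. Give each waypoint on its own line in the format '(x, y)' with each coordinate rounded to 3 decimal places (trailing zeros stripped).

Executing turtle program step by step:
Start: pos=(0,0), heading=0, pen down
LT 90: heading 0 -> 90
REPEAT 2 [
  -- iteration 1/2 --
  FD 10: (0,0) -> (0,10) [heading=90, draw]
  BK 9: (0,10) -> (0,1) [heading=90, draw]
  BK 5: (0,1) -> (0,-4) [heading=90, draw]
  LT 180: heading 90 -> 270
  -- iteration 2/2 --
  FD 10: (0,-4) -> (0,-14) [heading=270, draw]
  BK 9: (0,-14) -> (0,-5) [heading=270, draw]
  BK 5: (0,-5) -> (0,0) [heading=270, draw]
  LT 180: heading 270 -> 90
]
RT 170: heading 90 -> 280
Final: pos=(0,0), heading=280, 6 segment(s) drawn
Waypoints (7 total):
(0, 0)
(0, 10)
(0, 1)
(0, -4)
(0, -14)
(0, -5)
(0, 0)

Answer: (0, 0)
(0, 10)
(0, 1)
(0, -4)
(0, -14)
(0, -5)
(0, 0)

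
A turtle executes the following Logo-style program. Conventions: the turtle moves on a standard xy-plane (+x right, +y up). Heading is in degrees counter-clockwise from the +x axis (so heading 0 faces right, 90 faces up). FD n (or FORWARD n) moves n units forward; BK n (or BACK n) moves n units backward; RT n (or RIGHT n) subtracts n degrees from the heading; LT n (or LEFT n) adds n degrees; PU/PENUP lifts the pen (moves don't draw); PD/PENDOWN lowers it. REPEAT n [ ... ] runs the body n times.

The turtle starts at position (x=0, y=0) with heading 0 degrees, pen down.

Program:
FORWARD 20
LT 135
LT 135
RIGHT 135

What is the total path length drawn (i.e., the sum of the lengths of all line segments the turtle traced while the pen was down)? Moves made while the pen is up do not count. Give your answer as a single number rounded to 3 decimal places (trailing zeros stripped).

Executing turtle program step by step:
Start: pos=(0,0), heading=0, pen down
FD 20: (0,0) -> (20,0) [heading=0, draw]
LT 135: heading 0 -> 135
LT 135: heading 135 -> 270
RT 135: heading 270 -> 135
Final: pos=(20,0), heading=135, 1 segment(s) drawn

Segment lengths:
  seg 1: (0,0) -> (20,0), length = 20
Total = 20

Answer: 20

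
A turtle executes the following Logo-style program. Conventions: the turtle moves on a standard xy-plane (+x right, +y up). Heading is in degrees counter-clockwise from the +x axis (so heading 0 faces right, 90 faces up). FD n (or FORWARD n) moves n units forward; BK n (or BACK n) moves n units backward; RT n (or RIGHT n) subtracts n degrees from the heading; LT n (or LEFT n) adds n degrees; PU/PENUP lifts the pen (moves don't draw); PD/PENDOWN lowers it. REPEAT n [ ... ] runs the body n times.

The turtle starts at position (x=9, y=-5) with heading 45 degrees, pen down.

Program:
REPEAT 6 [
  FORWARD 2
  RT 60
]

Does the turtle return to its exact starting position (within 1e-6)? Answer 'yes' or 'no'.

Executing turtle program step by step:
Start: pos=(9,-5), heading=45, pen down
REPEAT 6 [
  -- iteration 1/6 --
  FD 2: (9,-5) -> (10.414,-3.586) [heading=45, draw]
  RT 60: heading 45 -> 345
  -- iteration 2/6 --
  FD 2: (10.414,-3.586) -> (12.346,-4.103) [heading=345, draw]
  RT 60: heading 345 -> 285
  -- iteration 3/6 --
  FD 2: (12.346,-4.103) -> (12.864,-6.035) [heading=285, draw]
  RT 60: heading 285 -> 225
  -- iteration 4/6 --
  FD 2: (12.864,-6.035) -> (11.449,-7.449) [heading=225, draw]
  RT 60: heading 225 -> 165
  -- iteration 5/6 --
  FD 2: (11.449,-7.449) -> (9.518,-6.932) [heading=165, draw]
  RT 60: heading 165 -> 105
  -- iteration 6/6 --
  FD 2: (9.518,-6.932) -> (9,-5) [heading=105, draw]
  RT 60: heading 105 -> 45
]
Final: pos=(9,-5), heading=45, 6 segment(s) drawn

Start position: (9, -5)
Final position: (9, -5)
Distance = 0; < 1e-6 -> CLOSED

Answer: yes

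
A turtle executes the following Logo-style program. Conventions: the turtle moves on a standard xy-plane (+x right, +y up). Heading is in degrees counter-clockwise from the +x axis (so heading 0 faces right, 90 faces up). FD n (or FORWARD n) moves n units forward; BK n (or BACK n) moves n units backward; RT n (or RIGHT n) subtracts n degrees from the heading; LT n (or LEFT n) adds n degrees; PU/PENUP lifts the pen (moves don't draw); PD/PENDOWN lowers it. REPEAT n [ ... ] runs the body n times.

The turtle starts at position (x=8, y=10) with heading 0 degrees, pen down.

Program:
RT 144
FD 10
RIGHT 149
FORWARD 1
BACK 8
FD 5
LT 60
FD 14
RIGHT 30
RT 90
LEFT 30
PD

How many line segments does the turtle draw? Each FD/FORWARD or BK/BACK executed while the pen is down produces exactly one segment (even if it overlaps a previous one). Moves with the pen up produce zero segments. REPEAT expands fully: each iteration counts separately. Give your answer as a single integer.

Answer: 5

Derivation:
Executing turtle program step by step:
Start: pos=(8,10), heading=0, pen down
RT 144: heading 0 -> 216
FD 10: (8,10) -> (-0.09,4.122) [heading=216, draw]
RT 149: heading 216 -> 67
FD 1: (-0.09,4.122) -> (0.301,5.043) [heading=67, draw]
BK 8: (0.301,5.043) -> (-2.825,-2.321) [heading=67, draw]
FD 5: (-2.825,-2.321) -> (-0.872,2.281) [heading=67, draw]
LT 60: heading 67 -> 127
FD 14: (-0.872,2.281) -> (-9.297,13.462) [heading=127, draw]
RT 30: heading 127 -> 97
RT 90: heading 97 -> 7
LT 30: heading 7 -> 37
PD: pen down
Final: pos=(-9.297,13.462), heading=37, 5 segment(s) drawn
Segments drawn: 5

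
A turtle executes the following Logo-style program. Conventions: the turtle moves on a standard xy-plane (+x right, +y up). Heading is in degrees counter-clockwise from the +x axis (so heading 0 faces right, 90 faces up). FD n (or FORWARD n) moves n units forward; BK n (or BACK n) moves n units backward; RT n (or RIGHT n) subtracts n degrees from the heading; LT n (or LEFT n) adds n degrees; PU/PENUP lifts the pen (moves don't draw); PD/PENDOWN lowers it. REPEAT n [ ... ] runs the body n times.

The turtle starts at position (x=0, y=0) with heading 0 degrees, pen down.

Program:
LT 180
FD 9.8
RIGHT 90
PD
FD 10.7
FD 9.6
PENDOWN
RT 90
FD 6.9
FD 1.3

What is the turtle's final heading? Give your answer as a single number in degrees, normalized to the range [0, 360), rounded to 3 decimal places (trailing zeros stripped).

Executing turtle program step by step:
Start: pos=(0,0), heading=0, pen down
LT 180: heading 0 -> 180
FD 9.8: (0,0) -> (-9.8,0) [heading=180, draw]
RT 90: heading 180 -> 90
PD: pen down
FD 10.7: (-9.8,0) -> (-9.8,10.7) [heading=90, draw]
FD 9.6: (-9.8,10.7) -> (-9.8,20.3) [heading=90, draw]
PD: pen down
RT 90: heading 90 -> 0
FD 6.9: (-9.8,20.3) -> (-2.9,20.3) [heading=0, draw]
FD 1.3: (-2.9,20.3) -> (-1.6,20.3) [heading=0, draw]
Final: pos=(-1.6,20.3), heading=0, 5 segment(s) drawn

Answer: 0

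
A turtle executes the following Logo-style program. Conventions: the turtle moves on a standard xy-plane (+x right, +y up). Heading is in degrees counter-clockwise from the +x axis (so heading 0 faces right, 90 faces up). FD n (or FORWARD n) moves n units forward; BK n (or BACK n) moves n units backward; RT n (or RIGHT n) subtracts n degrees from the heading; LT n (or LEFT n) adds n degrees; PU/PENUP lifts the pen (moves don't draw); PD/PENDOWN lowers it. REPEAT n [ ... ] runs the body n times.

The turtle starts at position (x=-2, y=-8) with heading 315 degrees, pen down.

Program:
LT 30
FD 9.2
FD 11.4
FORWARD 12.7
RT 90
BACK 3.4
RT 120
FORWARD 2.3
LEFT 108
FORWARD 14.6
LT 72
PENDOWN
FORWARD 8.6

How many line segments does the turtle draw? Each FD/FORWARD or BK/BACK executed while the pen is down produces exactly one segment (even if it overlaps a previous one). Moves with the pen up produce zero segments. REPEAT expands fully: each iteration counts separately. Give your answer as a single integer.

Answer: 7

Derivation:
Executing turtle program step by step:
Start: pos=(-2,-8), heading=315, pen down
LT 30: heading 315 -> 345
FD 9.2: (-2,-8) -> (6.887,-10.381) [heading=345, draw]
FD 11.4: (6.887,-10.381) -> (17.898,-13.332) [heading=345, draw]
FD 12.7: (17.898,-13.332) -> (30.165,-16.619) [heading=345, draw]
RT 90: heading 345 -> 255
BK 3.4: (30.165,-16.619) -> (31.045,-13.335) [heading=255, draw]
RT 120: heading 255 -> 135
FD 2.3: (31.045,-13.335) -> (29.419,-11.708) [heading=135, draw]
LT 108: heading 135 -> 243
FD 14.6: (29.419,-11.708) -> (22.791,-24.717) [heading=243, draw]
LT 72: heading 243 -> 315
PD: pen down
FD 8.6: (22.791,-24.717) -> (28.872,-30.798) [heading=315, draw]
Final: pos=(28.872,-30.798), heading=315, 7 segment(s) drawn
Segments drawn: 7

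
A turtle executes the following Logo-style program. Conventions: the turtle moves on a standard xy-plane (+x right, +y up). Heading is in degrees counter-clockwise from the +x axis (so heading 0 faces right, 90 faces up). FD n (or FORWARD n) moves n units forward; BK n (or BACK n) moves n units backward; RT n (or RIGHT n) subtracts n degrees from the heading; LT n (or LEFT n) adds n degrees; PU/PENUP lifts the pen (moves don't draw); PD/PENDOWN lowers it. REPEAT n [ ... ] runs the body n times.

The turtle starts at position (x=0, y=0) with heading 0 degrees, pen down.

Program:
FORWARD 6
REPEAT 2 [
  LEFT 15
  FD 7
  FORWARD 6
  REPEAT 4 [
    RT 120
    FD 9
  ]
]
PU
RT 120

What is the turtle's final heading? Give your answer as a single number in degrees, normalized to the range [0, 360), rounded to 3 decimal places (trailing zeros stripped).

Answer: 30

Derivation:
Executing turtle program step by step:
Start: pos=(0,0), heading=0, pen down
FD 6: (0,0) -> (6,0) [heading=0, draw]
REPEAT 2 [
  -- iteration 1/2 --
  LT 15: heading 0 -> 15
  FD 7: (6,0) -> (12.761,1.812) [heading=15, draw]
  FD 6: (12.761,1.812) -> (18.557,3.365) [heading=15, draw]
  REPEAT 4 [
    -- iteration 1/4 --
    RT 120: heading 15 -> 255
    FD 9: (18.557,3.365) -> (16.228,-5.329) [heading=255, draw]
    -- iteration 2/4 --
    RT 120: heading 255 -> 135
    FD 9: (16.228,-5.329) -> (9.864,1.035) [heading=135, draw]
    -- iteration 3/4 --
    RT 120: heading 135 -> 15
    FD 9: (9.864,1.035) -> (18.557,3.365) [heading=15, draw]
    -- iteration 4/4 --
    RT 120: heading 15 -> 255
    FD 9: (18.557,3.365) -> (16.228,-5.329) [heading=255, draw]
  ]
  -- iteration 2/2 --
  LT 15: heading 255 -> 270
  FD 7: (16.228,-5.329) -> (16.228,-12.329) [heading=270, draw]
  FD 6: (16.228,-12.329) -> (16.228,-18.329) [heading=270, draw]
  REPEAT 4 [
    -- iteration 1/4 --
    RT 120: heading 270 -> 150
    FD 9: (16.228,-18.329) -> (8.433,-13.829) [heading=150, draw]
    -- iteration 2/4 --
    RT 120: heading 150 -> 30
    FD 9: (8.433,-13.829) -> (16.228,-9.329) [heading=30, draw]
    -- iteration 3/4 --
    RT 120: heading 30 -> 270
    FD 9: (16.228,-9.329) -> (16.228,-18.329) [heading=270, draw]
    -- iteration 4/4 --
    RT 120: heading 270 -> 150
    FD 9: (16.228,-18.329) -> (8.433,-13.829) [heading=150, draw]
  ]
]
PU: pen up
RT 120: heading 150 -> 30
Final: pos=(8.433,-13.829), heading=30, 13 segment(s) drawn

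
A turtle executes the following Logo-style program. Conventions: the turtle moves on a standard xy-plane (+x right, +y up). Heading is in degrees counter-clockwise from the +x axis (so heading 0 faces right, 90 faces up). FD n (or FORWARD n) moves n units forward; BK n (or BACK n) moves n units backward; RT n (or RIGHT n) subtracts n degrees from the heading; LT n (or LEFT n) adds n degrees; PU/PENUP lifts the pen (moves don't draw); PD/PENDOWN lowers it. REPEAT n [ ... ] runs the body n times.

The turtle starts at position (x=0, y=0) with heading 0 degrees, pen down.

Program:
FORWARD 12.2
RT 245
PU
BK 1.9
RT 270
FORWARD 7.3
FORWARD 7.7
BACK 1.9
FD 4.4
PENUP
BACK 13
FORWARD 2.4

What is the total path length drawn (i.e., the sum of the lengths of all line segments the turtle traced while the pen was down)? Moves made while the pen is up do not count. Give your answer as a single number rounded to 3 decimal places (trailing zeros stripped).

Answer: 12.2

Derivation:
Executing turtle program step by step:
Start: pos=(0,0), heading=0, pen down
FD 12.2: (0,0) -> (12.2,0) [heading=0, draw]
RT 245: heading 0 -> 115
PU: pen up
BK 1.9: (12.2,0) -> (13.003,-1.722) [heading=115, move]
RT 270: heading 115 -> 205
FD 7.3: (13.003,-1.722) -> (6.387,-4.807) [heading=205, move]
FD 7.7: (6.387,-4.807) -> (-0.592,-8.061) [heading=205, move]
BK 1.9: (-0.592,-8.061) -> (1.13,-7.258) [heading=205, move]
FD 4.4: (1.13,-7.258) -> (-2.857,-9.118) [heading=205, move]
PU: pen up
BK 13: (-2.857,-9.118) -> (8.925,-3.624) [heading=205, move]
FD 2.4: (8.925,-3.624) -> (6.749,-4.638) [heading=205, move]
Final: pos=(6.749,-4.638), heading=205, 1 segment(s) drawn

Segment lengths:
  seg 1: (0,0) -> (12.2,0), length = 12.2
Total = 12.2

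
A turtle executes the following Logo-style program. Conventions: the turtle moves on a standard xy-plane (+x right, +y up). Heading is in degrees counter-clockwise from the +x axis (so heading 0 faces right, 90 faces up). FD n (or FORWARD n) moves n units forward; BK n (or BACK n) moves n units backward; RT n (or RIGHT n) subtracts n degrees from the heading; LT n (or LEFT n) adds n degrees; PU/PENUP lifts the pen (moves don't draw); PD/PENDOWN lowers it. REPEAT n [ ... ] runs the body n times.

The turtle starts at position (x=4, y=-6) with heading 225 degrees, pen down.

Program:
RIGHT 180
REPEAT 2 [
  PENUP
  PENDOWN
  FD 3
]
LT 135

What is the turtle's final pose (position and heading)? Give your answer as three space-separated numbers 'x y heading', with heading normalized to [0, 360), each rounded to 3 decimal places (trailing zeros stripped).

Answer: 8.243 -1.757 180

Derivation:
Executing turtle program step by step:
Start: pos=(4,-6), heading=225, pen down
RT 180: heading 225 -> 45
REPEAT 2 [
  -- iteration 1/2 --
  PU: pen up
  PD: pen down
  FD 3: (4,-6) -> (6.121,-3.879) [heading=45, draw]
  -- iteration 2/2 --
  PU: pen up
  PD: pen down
  FD 3: (6.121,-3.879) -> (8.243,-1.757) [heading=45, draw]
]
LT 135: heading 45 -> 180
Final: pos=(8.243,-1.757), heading=180, 2 segment(s) drawn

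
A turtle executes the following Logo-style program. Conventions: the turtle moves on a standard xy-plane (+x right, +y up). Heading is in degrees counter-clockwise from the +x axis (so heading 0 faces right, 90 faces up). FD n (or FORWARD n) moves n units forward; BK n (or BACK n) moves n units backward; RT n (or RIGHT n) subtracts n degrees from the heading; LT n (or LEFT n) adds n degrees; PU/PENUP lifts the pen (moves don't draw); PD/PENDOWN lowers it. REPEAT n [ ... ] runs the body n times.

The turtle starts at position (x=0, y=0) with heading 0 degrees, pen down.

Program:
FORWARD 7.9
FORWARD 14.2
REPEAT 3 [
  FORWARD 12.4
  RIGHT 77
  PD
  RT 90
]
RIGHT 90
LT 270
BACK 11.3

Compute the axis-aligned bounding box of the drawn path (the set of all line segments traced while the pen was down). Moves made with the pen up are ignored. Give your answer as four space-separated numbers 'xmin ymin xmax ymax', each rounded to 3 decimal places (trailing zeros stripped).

Executing turtle program step by step:
Start: pos=(0,0), heading=0, pen down
FD 7.9: (0,0) -> (7.9,0) [heading=0, draw]
FD 14.2: (7.9,0) -> (22.1,0) [heading=0, draw]
REPEAT 3 [
  -- iteration 1/3 --
  FD 12.4: (22.1,0) -> (34.5,0) [heading=0, draw]
  RT 77: heading 0 -> 283
  PD: pen down
  RT 90: heading 283 -> 193
  -- iteration 2/3 --
  FD 12.4: (34.5,0) -> (22.418,-2.789) [heading=193, draw]
  RT 77: heading 193 -> 116
  PD: pen down
  RT 90: heading 116 -> 26
  -- iteration 3/3 --
  FD 12.4: (22.418,-2.789) -> (33.563,2.646) [heading=26, draw]
  RT 77: heading 26 -> 309
  PD: pen down
  RT 90: heading 309 -> 219
]
RT 90: heading 219 -> 129
LT 270: heading 129 -> 39
BK 11.3: (33.563,2.646) -> (24.781,-4.465) [heading=39, draw]
Final: pos=(24.781,-4.465), heading=39, 6 segment(s) drawn

Segment endpoints: x in {0, 7.9, 22.1, 22.418, 24.781, 33.563, 34.5}, y in {-4.465, -2.789, 0, 2.646}
xmin=0, ymin=-4.465, xmax=34.5, ymax=2.646

Answer: 0 -4.465 34.5 2.646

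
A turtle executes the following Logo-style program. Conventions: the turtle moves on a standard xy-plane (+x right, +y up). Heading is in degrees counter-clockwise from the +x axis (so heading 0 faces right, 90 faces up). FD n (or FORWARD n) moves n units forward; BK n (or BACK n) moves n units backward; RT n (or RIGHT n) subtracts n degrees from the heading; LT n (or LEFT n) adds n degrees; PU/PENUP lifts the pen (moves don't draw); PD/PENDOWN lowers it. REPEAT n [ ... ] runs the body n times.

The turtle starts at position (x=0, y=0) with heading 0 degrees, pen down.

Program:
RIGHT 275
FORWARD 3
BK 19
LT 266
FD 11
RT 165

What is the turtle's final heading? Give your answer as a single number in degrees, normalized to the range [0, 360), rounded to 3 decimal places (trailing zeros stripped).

Executing turtle program step by step:
Start: pos=(0,0), heading=0, pen down
RT 275: heading 0 -> 85
FD 3: (0,0) -> (0.261,2.989) [heading=85, draw]
BK 19: (0.261,2.989) -> (-1.394,-15.939) [heading=85, draw]
LT 266: heading 85 -> 351
FD 11: (-1.394,-15.939) -> (9.47,-17.66) [heading=351, draw]
RT 165: heading 351 -> 186
Final: pos=(9.47,-17.66), heading=186, 3 segment(s) drawn

Answer: 186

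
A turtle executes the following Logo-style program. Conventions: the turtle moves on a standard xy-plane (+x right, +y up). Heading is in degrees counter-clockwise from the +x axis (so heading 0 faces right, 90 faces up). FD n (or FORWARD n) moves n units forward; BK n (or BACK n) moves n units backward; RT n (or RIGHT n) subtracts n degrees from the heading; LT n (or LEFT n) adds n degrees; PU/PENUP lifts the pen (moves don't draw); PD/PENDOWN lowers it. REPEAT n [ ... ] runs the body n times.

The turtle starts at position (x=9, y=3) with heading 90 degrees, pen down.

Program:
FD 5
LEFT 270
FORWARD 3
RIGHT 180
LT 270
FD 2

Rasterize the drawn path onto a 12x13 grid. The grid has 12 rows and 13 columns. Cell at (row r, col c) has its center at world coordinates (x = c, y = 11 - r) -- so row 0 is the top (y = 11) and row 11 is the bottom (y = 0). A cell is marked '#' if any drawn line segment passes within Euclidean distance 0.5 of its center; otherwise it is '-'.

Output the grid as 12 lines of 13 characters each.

Answer: -------------
------------#
------------#
---------####
---------#---
---------#---
---------#---
---------#---
---------#---
-------------
-------------
-------------

Derivation:
Segment 0: (9,3) -> (9,8)
Segment 1: (9,8) -> (12,8)
Segment 2: (12,8) -> (12,10)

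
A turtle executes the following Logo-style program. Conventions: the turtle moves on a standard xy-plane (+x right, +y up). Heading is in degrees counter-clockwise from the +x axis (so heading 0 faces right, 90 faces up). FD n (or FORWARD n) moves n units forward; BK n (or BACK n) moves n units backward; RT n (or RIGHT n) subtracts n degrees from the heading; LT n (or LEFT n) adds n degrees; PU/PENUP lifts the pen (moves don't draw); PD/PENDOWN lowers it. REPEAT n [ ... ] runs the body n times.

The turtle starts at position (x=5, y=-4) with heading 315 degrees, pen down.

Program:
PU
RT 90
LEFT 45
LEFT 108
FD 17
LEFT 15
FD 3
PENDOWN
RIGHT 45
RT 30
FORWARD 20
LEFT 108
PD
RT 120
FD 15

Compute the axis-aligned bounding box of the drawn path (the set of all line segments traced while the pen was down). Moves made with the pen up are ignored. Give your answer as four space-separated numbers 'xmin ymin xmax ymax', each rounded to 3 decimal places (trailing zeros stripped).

Executing turtle program step by step:
Start: pos=(5,-4), heading=315, pen down
PU: pen up
RT 90: heading 315 -> 225
LT 45: heading 225 -> 270
LT 108: heading 270 -> 18
FD 17: (5,-4) -> (21.168,1.253) [heading=18, move]
LT 15: heading 18 -> 33
FD 3: (21.168,1.253) -> (23.684,2.887) [heading=33, move]
PD: pen down
RT 45: heading 33 -> 348
RT 30: heading 348 -> 318
FD 20: (23.684,2.887) -> (38.547,-10.495) [heading=318, draw]
LT 108: heading 318 -> 66
PD: pen down
RT 120: heading 66 -> 306
FD 15: (38.547,-10.495) -> (47.364,-22.631) [heading=306, draw]
Final: pos=(47.364,-22.631), heading=306, 2 segment(s) drawn

Segment endpoints: x in {23.684, 38.547, 47.364}, y in {-22.631, -10.495, 2.887}
xmin=23.684, ymin=-22.631, xmax=47.364, ymax=2.887

Answer: 23.684 -22.631 47.364 2.887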